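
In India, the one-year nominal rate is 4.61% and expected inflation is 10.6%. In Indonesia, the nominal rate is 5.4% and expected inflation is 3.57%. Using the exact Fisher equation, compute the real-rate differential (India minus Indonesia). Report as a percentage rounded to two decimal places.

-7.18%

India: (1 + 0.0461)/(1 + 0.1060) − 1 = -5.4159%
Indonesia: (1 + 0.0540)/(1 + 0.0357) − 1 = 1.7669%
Differential = -5.4159% − 1.7669% = -7.1828% → -7.18%.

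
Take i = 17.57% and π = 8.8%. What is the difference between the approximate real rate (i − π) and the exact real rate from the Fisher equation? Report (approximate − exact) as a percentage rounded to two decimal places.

Approximate: r ≈ 17.570% − 8.800% = 8.7700%
Exact: (1 + 0.1757)/(1 + 0.0880) − 1 = 8.0607%
Error = 8.7700% − 8.0607% = 0.7093% → 0.71%.

0.71%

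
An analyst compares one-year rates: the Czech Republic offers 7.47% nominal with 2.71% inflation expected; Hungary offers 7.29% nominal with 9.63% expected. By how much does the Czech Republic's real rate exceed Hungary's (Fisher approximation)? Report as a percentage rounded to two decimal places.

7.10%

The Czech Republic: 7.47% − 2.71% = 4.760%
Hungary: 7.29% − 9.63% = -2.340%
Differential = 7.100% → 7.10%.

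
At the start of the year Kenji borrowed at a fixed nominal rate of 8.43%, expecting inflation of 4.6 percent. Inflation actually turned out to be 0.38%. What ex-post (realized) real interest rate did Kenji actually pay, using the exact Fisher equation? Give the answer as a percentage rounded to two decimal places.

8.02%

Ex-post: (1 + 0.0843)/(1 + 0.0038) − 1 = 8.0195%
So the realized real rate is 8.02%.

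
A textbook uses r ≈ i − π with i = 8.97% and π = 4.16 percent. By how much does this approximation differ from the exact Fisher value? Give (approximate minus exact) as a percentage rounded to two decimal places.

0.19%

Approximate: r ≈ 8.970% − 4.160% = 4.8100%
Exact: (1 + 0.0897)/(1 + 0.0416) − 1 = 4.6179%
Error = 4.8100% − 4.6179% = 0.1921% → 0.19%.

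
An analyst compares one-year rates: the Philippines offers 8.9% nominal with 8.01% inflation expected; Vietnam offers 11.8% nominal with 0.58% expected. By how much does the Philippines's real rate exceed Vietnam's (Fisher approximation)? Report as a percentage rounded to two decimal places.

-10.33%

The Philippines: 8.9% − 8.01% = 0.890%
Vietnam: 11.8% − 0.58% = 11.220%
Differential = -10.330% → -10.33%.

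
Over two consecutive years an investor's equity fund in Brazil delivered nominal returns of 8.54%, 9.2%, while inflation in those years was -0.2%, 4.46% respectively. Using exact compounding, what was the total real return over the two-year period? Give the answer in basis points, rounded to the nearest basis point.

1369 basis points

Nominal growth factor = 1.0854 × 1.0920 = 1.185257
Price-level growth factor = 0.9980 × 1.0446 = 1.042511
Real growth factor = 1.185257 / 1.042511 = 1.136925
Total real return = 1.136925 − 1 → 1369 basis points.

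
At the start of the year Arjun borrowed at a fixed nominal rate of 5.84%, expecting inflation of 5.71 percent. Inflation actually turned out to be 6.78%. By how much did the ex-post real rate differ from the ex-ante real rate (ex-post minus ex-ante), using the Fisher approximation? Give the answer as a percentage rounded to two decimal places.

Ex-ante: 5.84% − 5.71% = 0.130%
Ex-post: 5.84% − 6.78% = -0.940%
Difference (ex-post − ex-ante) = -1.0700% → -1.07%.

-1.07%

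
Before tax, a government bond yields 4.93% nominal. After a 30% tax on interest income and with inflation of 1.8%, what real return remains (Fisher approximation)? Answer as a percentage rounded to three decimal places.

After-tax nominal return = 4.93% × (1 − 0.3) = 3.4510%.
r ≈ 3.4510% − 1.8% → 1.651%.

1.651%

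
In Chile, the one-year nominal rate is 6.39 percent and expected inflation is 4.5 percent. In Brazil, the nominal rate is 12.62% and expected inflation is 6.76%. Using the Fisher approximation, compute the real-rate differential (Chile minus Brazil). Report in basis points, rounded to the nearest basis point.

Chile: 6.39% − 4.5% = 1.890%
Brazil: 12.62% − 6.76% = 5.860%
Differential = -3.970% → -397 basis points.

-397 basis points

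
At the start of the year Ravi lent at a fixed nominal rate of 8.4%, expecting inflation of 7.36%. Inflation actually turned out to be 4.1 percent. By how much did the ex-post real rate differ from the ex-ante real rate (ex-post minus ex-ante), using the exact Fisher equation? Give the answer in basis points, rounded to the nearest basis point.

Ex-ante: (1 + 0.0840)/(1 + 0.0736) − 1 = 0.9687%
Ex-post: (1 + 0.0840)/(1 + 0.0410) − 1 = 4.1306%
Difference (ex-post − ex-ante) = 3.1619% → 316 basis points.

316 basis points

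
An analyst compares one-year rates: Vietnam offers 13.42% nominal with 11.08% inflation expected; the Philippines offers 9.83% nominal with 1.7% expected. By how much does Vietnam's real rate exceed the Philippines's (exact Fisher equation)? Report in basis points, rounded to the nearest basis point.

-589 basis points

Vietnam: (1 + 0.1342)/(1 + 0.1108) − 1 = 2.1066%
The Philippines: (1 + 0.0983)/(1 + 0.0170) − 1 = 7.9941%
Differential = 2.1066% − 7.9941% = -5.8875% → -589 basis points.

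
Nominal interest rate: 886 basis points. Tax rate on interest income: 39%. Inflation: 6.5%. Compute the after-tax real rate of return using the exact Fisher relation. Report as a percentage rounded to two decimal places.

After-tax nominal return = 8.86% × (1 − 0.39) = 5.4046%.
1 + r = 1.054046 / 1.06500 = 0.989715
After-tax real rate = 0.989715 − 1 → -1.03%.

-1.03%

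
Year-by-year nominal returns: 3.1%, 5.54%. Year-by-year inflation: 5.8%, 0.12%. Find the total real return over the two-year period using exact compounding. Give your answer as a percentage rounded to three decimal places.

Compound the nominal returns: 1.0310 × 1.0554 = 1.088117.
Compound inflation: 1.0580 × 1.0012 = 1.059270.
Deflate: 1.088117 / 1.059270 = 1.027234.
Total real return = 1.027234 − 1 → 2.723%.

2.723%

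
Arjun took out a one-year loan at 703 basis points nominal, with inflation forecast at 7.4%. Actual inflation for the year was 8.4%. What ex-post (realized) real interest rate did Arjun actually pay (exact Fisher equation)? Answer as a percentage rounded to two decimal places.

-1.26%

Ex-post: (1 + 0.0703)/(1 + 0.0840) − 1 = -1.2638%
So the realized real rate is -1.26%.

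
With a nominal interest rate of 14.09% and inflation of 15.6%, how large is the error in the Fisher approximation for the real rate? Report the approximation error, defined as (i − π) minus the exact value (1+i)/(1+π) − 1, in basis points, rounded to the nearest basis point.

Approximate: r ≈ 14.090% − 15.600% = -1.5100%
Exact: (1 + 0.1409)/(1 + 0.1560) − 1 = -1.3062%
Error = -1.5100% − (-1.3062%) = -0.2038% → -20 basis points.

-20 basis points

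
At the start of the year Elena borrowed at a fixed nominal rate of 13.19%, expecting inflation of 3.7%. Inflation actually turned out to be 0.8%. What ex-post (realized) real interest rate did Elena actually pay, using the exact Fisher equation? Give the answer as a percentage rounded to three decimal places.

12.292%

Ex-post: (1 + 0.1319)/(1 + 0.0080) − 1 = 12.2917%
So the realized real rate is 12.292%.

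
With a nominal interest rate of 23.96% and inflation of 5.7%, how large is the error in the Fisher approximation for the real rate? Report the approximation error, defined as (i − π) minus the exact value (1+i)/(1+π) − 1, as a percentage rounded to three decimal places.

0.985%

Approximate: r ≈ 23.960% − 5.700% = 18.2600%
Exact: (1 + 0.2396)/(1 + 0.0570) − 1 = 17.2753%
Error = 18.2600% − 17.2753% = 0.9847% → 0.985%.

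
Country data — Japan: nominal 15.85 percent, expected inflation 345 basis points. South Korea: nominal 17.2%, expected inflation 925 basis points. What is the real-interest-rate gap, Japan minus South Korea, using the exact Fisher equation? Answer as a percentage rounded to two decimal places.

4.71%

Japan: (1 + 0.1585)/(1 + 0.0345) − 1 = 11.9865%
South Korea: (1 + 0.1720)/(1 + 0.0925) − 1 = 7.2769%
Differential = 11.9865% − 7.2769% = 4.7096% → 4.71%.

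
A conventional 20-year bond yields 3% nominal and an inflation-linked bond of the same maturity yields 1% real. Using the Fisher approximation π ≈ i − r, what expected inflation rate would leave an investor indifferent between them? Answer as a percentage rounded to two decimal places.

2.00%

π ≈ i − r = 3% − 1% → 2.00%.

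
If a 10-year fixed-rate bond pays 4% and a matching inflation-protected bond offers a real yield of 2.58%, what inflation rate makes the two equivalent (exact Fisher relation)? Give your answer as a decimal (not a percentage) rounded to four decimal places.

(1 + π) = (1 + i)/(1 + r) = 1.04000 / 1.02580 = 1.013843
Break-even inflation = 1.013843 − 1 → 0.0138.

0.0138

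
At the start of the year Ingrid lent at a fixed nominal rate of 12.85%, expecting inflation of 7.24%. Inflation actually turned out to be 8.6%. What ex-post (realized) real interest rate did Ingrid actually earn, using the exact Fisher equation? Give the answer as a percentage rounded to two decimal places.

3.91%

Ex-post: (1 + 0.1285)/(1 + 0.0860) − 1 = 3.9134%
So the realized real rate is 3.91%.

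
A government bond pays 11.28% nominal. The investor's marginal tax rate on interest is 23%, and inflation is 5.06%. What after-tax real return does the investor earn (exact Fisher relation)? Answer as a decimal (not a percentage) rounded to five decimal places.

0.03451

After-tax nominal return = 11.28% × (1 − 0.23) = 8.6856%.
1 + r = 1.086856 / 1.05060 = 1.034510
After-tax real rate = 1.034510 − 1 → 0.03451.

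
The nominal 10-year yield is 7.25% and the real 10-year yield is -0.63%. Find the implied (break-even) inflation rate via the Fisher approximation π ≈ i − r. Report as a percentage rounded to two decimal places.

π ≈ i − r = 7.25% − (-0.63%) → 7.88%.

7.88%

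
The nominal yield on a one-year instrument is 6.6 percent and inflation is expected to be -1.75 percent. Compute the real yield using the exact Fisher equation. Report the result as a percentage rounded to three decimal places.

1 + r = 1.06600 / 0.98250 = 1.084987
r = 1.084987 − 1 = 8.4987%, i.e. 8.499%.

8.499%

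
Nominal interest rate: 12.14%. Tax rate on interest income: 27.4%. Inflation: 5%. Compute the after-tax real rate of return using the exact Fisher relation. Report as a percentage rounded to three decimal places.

After-tax nominal return = 12.14% × (1 − 0.274) = 8.81364%.
1 + r = 1.0881364 / 1.05000 = 1.036320
After-tax real rate = 1.036320 − 1 → 3.632%.

3.632%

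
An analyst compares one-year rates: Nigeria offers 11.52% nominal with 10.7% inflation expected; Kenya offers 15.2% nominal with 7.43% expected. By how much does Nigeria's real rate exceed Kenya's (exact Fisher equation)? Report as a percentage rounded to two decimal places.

Nigeria: (1 + 0.1152)/(1 + 0.1070) − 1 = 0.7407%
Kenya: (1 + 0.1520)/(1 + 0.0743) − 1 = 7.2326%
Differential = 0.7407% − 7.2326% = -6.4919% → -6.49%.

-6.49%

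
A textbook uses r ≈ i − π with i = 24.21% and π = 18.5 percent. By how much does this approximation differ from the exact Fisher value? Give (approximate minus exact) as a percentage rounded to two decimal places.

Approximate: r ≈ 24.210% − 18.500% = 5.7100%
Exact: (1 + 0.2421)/(1 + 0.1850) − 1 = 4.8186%
Error = 5.7100% − 4.8186% = 0.8914% → 0.89%.

0.89%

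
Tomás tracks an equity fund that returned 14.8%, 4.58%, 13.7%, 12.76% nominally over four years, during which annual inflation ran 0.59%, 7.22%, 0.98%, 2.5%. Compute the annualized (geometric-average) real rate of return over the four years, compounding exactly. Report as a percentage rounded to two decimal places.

8.36%

Nominal growth factor = 1.1480 × 1.0458 × 1.1370 × 1.1276 = 1.53923900
Price-level growth factor = 1.0059 × 1.0722 × 1.0098 × 1.0250 = 1.11632292
Real growth factor = 1.53923900 / 1.11632292 = 1.37884743
Annualized real rate = 1.37884743^(1/4) − 1 = 8.3625% → 8.36%.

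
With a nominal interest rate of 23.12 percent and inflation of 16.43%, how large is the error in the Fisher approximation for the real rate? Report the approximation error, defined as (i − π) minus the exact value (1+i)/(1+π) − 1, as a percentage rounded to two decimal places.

0.94%

Approximate: r ≈ 23.120% − 16.430% = 6.6900%
Exact: (1 + 0.2312)/(1 + 0.1643) − 1 = 5.7459%
Error = 6.6900% − 5.7459% = 0.9441% → 0.94%.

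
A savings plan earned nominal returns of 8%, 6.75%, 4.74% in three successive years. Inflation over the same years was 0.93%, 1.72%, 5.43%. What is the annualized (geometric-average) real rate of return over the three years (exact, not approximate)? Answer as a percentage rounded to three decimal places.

Compound the nominal returns: 1.0800 × 1.0675 × 1.0474 = 1.20754746.
Compound inflation: 1.0093 × 1.0172 × 1.0543 = 1.08240760.
Deflate: 1.20754746 / 1.08240760 = 1.11561251.
Annualized real rate = 1.11561251^(1/3) − 1 = 3.7141% → 3.714%.

3.714%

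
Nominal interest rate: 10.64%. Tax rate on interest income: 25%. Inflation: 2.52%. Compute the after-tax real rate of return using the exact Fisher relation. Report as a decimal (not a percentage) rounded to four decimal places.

After-tax nominal return = 10.64% × (1 − 0.25) = 7.9800%.
1 + r = 1.07980 / 1.02520 = 1.053258
After-tax real rate = 1.053258 − 1 → 0.0533.

0.0533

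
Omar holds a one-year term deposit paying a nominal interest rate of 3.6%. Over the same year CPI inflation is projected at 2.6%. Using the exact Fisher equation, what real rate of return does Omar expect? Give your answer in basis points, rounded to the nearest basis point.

1 + r = 1.03600 / 1.02600 = 1.009747
r = 1.009747 − 1 = 0.9747%, i.e. 97 basis points.

97 basis points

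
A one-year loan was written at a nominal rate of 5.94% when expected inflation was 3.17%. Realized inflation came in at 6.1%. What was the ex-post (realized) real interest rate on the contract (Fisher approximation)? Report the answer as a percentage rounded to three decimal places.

-0.160%

Ex-post: 5.94% − 6.1% = -0.160%
So the realized real rate is -0.160%.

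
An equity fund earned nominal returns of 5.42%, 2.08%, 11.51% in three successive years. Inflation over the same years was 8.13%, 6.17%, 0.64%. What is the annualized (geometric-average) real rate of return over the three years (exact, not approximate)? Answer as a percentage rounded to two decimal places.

1.27%

Nominal growth factor = 1.0542 × 1.0208 × 1.1151 = 1.19998962
Price-level growth factor = 1.0813 × 1.0617 × 1.0064 = 1.15536351
Real growth factor = 1.19998962 / 1.15536351 = 1.03862516
Annualized real rate = 1.03862516^(1/3) − 1 = 1.2713% → 1.27%.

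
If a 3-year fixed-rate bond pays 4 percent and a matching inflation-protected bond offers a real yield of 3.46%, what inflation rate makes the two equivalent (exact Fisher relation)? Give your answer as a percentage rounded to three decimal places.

0.522%

(1 + π) = (1 + i)/(1 + r) = 1.04000 / 1.03460 = 1.005219
Break-even inflation = 1.005219 − 1 → 0.522%.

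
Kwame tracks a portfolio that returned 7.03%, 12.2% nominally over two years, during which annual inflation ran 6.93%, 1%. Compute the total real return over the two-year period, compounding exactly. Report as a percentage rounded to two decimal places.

11.19%

Nominal growth factor = 1.0703 × 1.1220 = 1.200877
Price-level growth factor = 1.0693 × 1.0100 = 1.079993
Real growth factor = 1.200877 / 1.079993 = 1.111930
Total real return = 1.111930 − 1 → 11.19%.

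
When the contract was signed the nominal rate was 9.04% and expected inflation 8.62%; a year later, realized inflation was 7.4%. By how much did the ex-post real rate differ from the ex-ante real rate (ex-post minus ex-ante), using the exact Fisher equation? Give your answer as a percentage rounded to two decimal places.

1.14%

Ex-ante: (1 + 0.0904)/(1 + 0.0862) − 1 = 0.3867%
Ex-post: (1 + 0.0904)/(1 + 0.0740) − 1 = 1.5270%
Difference (ex-post − ex-ante) = 1.1403% → 1.14%.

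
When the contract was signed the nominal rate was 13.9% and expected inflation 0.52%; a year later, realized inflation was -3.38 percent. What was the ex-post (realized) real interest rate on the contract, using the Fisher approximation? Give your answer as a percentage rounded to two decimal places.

Ex-post: 13.9% − (-3.38%) = 17.280%
So the realized real rate is 17.28%.

17.28%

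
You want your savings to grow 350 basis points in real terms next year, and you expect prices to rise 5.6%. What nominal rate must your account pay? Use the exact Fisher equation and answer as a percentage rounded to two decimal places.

9.30%

(1 + i) = (1 + r)(1 + π) = 1.03500 × 1.05600 = 1.09296
i = 1.09296 − 1, so the required nominal rate is 9.30%.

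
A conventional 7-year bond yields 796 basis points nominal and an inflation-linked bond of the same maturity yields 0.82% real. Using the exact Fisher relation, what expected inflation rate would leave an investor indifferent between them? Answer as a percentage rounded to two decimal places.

(1 + π) = (1 + i)/(1 + r) = 1.07960 / 1.00820 = 1.070819
Break-even inflation = 1.070819 − 1 → 7.08%.

7.08%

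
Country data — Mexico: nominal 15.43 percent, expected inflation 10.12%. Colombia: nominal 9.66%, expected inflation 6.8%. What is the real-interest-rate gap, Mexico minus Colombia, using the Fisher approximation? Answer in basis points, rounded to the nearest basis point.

Mexico: 15.43% − 10.12% = 5.310%
Colombia: 9.66% − 6.8% = 2.860%
Differential = 2.450% → 245 basis points.

245 basis points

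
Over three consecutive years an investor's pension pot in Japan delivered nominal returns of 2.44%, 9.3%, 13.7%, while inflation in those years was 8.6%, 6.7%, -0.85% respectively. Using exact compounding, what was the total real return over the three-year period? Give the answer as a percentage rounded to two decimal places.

10.81%

Compound the nominal returns: 1.0244 × 1.0930 × 1.1370 = 1.273064.
Compound inflation: 1.0860 × 1.0670 × 0.9915 = 1.148913.
Deflate: 1.273064 / 1.148913 = 1.108060.
Total real return = 1.108060 − 1 → 10.81%.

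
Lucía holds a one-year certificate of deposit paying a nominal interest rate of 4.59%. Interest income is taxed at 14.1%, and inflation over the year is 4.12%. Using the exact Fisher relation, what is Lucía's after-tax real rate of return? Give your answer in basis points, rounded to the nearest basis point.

-17 basis points

After-tax nominal return = 4.59% × (1 − 0.141) = 3.94281%.
1 + r = 1.0394281 / 1.04120 = 0.998298
After-tax real rate = 0.998298 − 1 → -17 basis points.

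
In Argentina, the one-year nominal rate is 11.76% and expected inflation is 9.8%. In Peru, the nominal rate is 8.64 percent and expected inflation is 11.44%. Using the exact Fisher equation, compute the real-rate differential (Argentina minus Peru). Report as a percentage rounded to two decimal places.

4.30%

Argentina: (1 + 0.1176)/(1 + 0.0980) − 1 = 1.7851%
Peru: (1 + 0.0864)/(1 + 0.1144) − 1 = -2.5126%
Differential = 1.7851% − (-2.5126%) = 4.2976% → 4.30%.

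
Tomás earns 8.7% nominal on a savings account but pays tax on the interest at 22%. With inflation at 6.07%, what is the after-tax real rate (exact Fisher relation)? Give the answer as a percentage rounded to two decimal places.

0.68%

After-tax nominal return = 8.7% × (1 − 0.22) = 6.7860%.
1 + r = 1.06786 / 1.06070 = 1.0067503
After-tax real rate = 1.0067503 − 1 → 0.68%.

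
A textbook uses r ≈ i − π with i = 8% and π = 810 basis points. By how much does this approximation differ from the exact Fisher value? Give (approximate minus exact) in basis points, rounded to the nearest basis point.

Approximate: r ≈ 8.000% − 8.100% = -0.1000%
Exact: (1 + 0.0800)/(1 + 0.0810) − 1 = -0.0925%
Error = -0.1000% − (-0.0925%) = -0.0075% → -1 basis points.

-1 basis points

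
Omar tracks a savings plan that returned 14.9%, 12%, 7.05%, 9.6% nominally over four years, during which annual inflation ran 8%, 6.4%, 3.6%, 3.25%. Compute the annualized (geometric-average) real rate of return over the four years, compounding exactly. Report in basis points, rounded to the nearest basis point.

Compound the nominal returns: 1.1490 × 1.1200 × 1.0705 × 1.0960 = 1.50985512.
Compound inflation: 1.0800 × 1.0640 × 1.0360 × 1.0325 = 1.22917919.
Deflate: 1.50985512 / 1.22917919 = 1.22834420.
Annualized real rate = 1.22834420^(1/4) − 1 = 5.2762% → 528 basis points.

528 basis points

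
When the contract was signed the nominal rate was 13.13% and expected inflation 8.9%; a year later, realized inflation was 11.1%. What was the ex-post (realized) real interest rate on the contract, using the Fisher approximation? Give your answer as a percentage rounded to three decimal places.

2.030%

Ex-post: 13.13% − 11.1% = 2.030%
So the realized real rate is 2.030%.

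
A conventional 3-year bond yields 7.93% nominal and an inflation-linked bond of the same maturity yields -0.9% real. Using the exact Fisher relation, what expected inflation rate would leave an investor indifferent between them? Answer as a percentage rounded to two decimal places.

(1 + π) = (1 + i)/(1 + r) = 1.07930 / 0.99100 = 1.089102
Break-even inflation = 1.089102 − 1 → 8.91%.

8.91%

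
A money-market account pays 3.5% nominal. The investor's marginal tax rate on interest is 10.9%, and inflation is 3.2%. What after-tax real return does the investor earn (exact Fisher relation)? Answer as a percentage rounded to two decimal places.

After-tax nominal return = 3.5% × (1 − 0.109) = 3.1185%.
1 + r = 1.031185 / 1.03200 = 0.999210
After-tax real rate = 0.999210 − 1 → -0.08%.

-0.08%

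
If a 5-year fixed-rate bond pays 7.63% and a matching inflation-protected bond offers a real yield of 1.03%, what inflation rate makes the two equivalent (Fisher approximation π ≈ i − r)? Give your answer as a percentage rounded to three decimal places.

6.600%

π ≈ i − r = 7.63% − 1.03% → 6.600%.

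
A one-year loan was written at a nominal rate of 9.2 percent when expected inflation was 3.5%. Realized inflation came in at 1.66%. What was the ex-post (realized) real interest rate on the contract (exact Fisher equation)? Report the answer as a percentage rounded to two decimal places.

Ex-post: (1 + 0.0920)/(1 + 0.0166) − 1 = 7.4169%
So the realized real rate is 7.42%.

7.42%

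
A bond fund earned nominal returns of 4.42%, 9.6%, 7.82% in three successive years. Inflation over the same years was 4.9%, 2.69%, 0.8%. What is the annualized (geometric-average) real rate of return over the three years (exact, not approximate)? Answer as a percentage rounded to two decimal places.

4.35%

Nominal growth factor = 1.0442 × 1.0960 × 1.0782 = 1.23393866
Price-level growth factor = 1.0490 × 1.0269 × 1.0080 = 1.08583584
Real growth factor = 1.23393866 / 1.08583584 = 1.13639521
Annualized real rate = 1.13639521^(1/3) − 1 = 4.3542% → 4.35%.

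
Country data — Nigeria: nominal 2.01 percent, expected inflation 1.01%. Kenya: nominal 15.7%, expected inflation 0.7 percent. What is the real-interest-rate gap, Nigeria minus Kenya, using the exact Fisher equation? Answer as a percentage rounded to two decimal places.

Nigeria: (1 + 0.0201)/(1 + 0.0101) − 1 = 0.9900%
Kenya: (1 + 0.1570)/(1 + 0.0070) − 1 = 14.8957%
Differential = 0.9900% − 14.8957% = -13.9057% → -13.91%.

-13.91%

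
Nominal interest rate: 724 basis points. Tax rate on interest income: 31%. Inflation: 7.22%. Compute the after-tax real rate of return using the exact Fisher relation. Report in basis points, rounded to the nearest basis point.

After-tax nominal return = 7.24% × (1 − 0.31) = 4.9956%.
1 + r = 1.049956 / 1.07220 = 0.979254
After-tax real rate = 0.979254 − 1 → -207 basis points.

-207 basis points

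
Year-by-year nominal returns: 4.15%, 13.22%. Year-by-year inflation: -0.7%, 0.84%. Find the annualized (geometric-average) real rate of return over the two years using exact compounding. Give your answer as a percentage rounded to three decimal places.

8.518%

Compound the nominal returns: 1.0415 × 1.1322 = 1.17918630.
Compound inflation: 0.9930 × 1.0084 = 1.00134120.
Deflate: 1.17918630 / 1.00134120 = 1.17760689.
Annualized real rate = 1.17760689^(1/2) − 1 = 8.5176% → 8.518%.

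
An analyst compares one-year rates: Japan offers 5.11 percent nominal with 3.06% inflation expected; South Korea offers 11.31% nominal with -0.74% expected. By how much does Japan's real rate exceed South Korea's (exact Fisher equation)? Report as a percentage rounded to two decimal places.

Japan: (1 + 0.0511)/(1 + 0.0306) − 1 = 1.9891%
South Korea: (1 + 0.1131)/(1 − 0.0074) − 1 = 12.1398%
Differential = 1.9891% − 12.1398% = -10.1507% → -10.15%.

-10.15%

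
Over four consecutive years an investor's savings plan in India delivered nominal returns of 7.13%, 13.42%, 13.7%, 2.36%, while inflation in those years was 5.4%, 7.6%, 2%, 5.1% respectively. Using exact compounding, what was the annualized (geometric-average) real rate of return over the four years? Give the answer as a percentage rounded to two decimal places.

3.85%

Compound the nominal returns: 1.0713 × 1.1342 × 1.1370 × 1.0236 = 1.41413701.
Compound inflation: 1.0540 × 1.0760 × 1.0200 × 1.0510 = 1.21578217.
Deflate: 1.41413701 / 1.21578217 = 1.16314999.
Annualized real rate = 1.16314999^(1/4) − 1 = 3.8506% → 3.85%.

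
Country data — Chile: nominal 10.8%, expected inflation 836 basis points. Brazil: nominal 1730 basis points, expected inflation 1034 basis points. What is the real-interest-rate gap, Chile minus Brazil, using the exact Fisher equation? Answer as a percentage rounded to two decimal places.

Chile: (1 + 0.1080)/(1 + 0.0836) − 1 = 2.2518%
Brazil: (1 + 0.1730)/(1 + 0.1034) − 1 = 6.3078%
Differential = 2.2518% − 6.3078% = -4.0560% → -4.06%.

-4.06%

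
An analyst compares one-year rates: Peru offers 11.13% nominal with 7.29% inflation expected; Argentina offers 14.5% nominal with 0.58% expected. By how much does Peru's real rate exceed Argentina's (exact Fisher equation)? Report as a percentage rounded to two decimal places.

-10.26%

Peru: (1 + 0.1113)/(1 + 0.0729) − 1 = 3.5791%
Argentina: (1 + 0.1450)/(1 + 0.0058) − 1 = 13.8397%
Differential = 3.5791% − 13.8397% = -10.2606% → -10.26%.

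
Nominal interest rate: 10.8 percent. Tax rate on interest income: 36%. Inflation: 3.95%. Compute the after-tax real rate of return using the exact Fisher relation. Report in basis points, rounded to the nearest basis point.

285 basis points

After-tax nominal return = 10.8% × (1 − 0.36) = 6.9120%.
1 + r = 1.06912 / 1.03950 = 1.028494
After-tax real rate = 1.028494 − 1 → 285 basis points.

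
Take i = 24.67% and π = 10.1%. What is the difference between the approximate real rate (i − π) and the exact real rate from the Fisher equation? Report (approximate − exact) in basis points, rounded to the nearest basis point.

134 basis points

Approximate: r ≈ 24.670% − 10.100% = 14.5700%
Exact: (1 + 0.2467)/(1 + 0.1010) − 1 = 13.2334%
Error = 14.5700% − 13.2334% = 1.3366% → 134 basis points.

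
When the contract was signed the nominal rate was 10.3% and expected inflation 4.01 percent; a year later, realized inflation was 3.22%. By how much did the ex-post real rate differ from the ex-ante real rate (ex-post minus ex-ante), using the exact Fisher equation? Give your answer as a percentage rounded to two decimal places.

0.81%

Ex-ante: (1 + 0.1030)/(1 + 0.0401) − 1 = 6.0475%
Ex-post: (1 + 0.1030)/(1 + 0.0322) − 1 = 6.8591%
Difference (ex-post − ex-ante) = 0.8116% → 0.81%.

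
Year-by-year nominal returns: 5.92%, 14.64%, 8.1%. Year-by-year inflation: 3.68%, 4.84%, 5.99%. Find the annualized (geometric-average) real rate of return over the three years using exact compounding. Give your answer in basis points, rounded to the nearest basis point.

Compound the nominal returns: 1.0592 × 1.1464 × 1.0810 = 1.31262250.
Compound inflation: 1.0368 × 1.0484 × 1.0599 = 1.15209129.
Deflate: 1.31262250 / 1.15209129 = 1.13933897.
Annualized real rate = 1.13933897^(1/3) − 1 = 4.4442% → 444 basis points.

444 basis points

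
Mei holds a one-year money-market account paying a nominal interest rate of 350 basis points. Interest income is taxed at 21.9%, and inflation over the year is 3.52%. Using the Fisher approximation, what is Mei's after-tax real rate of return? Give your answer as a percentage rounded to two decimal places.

-0.79%

After-tax nominal return = 3.5% × (1 − 0.219) = 2.7335%.
r ≈ 2.7335% − 3.52% → -0.79%.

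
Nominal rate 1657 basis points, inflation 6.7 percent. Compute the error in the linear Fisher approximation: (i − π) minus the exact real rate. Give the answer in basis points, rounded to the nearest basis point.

Approximate: r ≈ 16.570% − 6.700% = 9.8700%
Exact: (1 + 0.1657)/(1 + 0.0670) − 1 = 9.2502%
Error = 9.8700% − 9.2502% = 0.6198% → 62 basis points.

62 basis points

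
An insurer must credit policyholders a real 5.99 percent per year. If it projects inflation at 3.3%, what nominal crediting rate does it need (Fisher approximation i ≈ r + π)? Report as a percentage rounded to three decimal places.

9.290%

i ≈ r + π = 5.99% + 3.3% = 9.290%.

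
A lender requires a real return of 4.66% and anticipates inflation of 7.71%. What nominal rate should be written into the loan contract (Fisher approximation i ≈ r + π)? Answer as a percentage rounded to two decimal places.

i ≈ r + π = 4.66% + 7.71% = 12.37%.

12.37%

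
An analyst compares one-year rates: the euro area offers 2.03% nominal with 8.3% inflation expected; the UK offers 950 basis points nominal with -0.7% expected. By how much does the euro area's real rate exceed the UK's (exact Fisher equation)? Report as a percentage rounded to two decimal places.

-16.06%

The euro area: (1 + 0.0203)/(1 + 0.0830) − 1 = -5.7895%
The UK: (1 + 0.0950)/(1 − 0.0070) − 1 = 10.2719%
Differential = -5.7895% − 10.2719% = -16.0614% → -16.06%.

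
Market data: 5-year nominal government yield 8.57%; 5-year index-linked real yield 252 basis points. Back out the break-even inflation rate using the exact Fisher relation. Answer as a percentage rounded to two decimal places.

5.90%

(1 + π) = (1 + i)/(1 + r) = 1.08570 / 1.02520 = 1.059013
Break-even inflation = 1.059013 − 1 → 5.90%.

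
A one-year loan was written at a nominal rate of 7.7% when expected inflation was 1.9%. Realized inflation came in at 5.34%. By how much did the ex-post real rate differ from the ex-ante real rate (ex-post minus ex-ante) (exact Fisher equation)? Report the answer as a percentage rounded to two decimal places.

-3.45%

Ex-ante: (1 + 0.0770)/(1 + 0.0190) − 1 = 5.6919%
Ex-post: (1 + 0.0770)/(1 + 0.0534) − 1 = 2.2404%
Difference (ex-post − ex-ante) = -3.4515% → -3.45%.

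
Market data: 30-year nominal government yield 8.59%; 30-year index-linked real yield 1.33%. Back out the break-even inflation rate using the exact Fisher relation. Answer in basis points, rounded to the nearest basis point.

716 basis points

(1 + π) = (1 + i)/(1 + r) = 1.08590 / 1.01330 = 1.071647
Break-even inflation = 1.071647 − 1 → 716 basis points.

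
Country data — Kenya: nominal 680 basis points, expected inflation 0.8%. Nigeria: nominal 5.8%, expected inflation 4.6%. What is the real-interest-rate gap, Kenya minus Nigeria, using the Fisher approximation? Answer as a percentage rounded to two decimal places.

Kenya: 6.8% − 0.8% = 6.000%
Nigeria: 5.8% − 4.6% = 1.200%
Differential = 4.800% → 4.80%.

4.80%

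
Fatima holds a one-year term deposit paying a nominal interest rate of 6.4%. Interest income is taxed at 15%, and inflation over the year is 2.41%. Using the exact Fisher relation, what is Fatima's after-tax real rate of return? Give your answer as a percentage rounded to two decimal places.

After-tax nominal return = 6.4% × (1 − 0.15) = 5.4400%.
1 + r = 1.05440 / 1.02410 = 1.029587
After-tax real rate = 1.029587 − 1 → 2.96%.

2.96%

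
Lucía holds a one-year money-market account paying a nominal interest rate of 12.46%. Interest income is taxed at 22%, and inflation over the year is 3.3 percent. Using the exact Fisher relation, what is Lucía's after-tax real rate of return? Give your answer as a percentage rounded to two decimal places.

After-tax nominal return = 12.46% × (1 − 0.22) = 9.7188%.
1 + r = 1.097188 / 1.03300 = 1.062137
After-tax real rate = 1.062137 − 1 → 6.21%.

6.21%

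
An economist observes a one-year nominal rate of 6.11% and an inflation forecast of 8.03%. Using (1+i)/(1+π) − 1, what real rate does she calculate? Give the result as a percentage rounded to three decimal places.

By the Fisher equation, 1 + r = (1 + i)/(1 + π).
1 + r = 1.06110 / 1.08030 = 0.982227
r = 0.982227 − 1 = -1.7773%, i.e. -1.777%.

-1.777%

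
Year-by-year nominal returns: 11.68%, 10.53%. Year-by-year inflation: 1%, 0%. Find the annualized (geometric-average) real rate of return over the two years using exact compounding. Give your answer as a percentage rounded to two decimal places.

Compound the nominal returns: 1.1168 × 1.1053 = 1.23439904.
Compound inflation: 1.0100 × 1.0000 = 1.01000000.
Deflate: 1.23439904 / 1.01000000 = 1.22217727.
Annualized real rate = 1.22217727^(1/2) − 1 = 10.5521% → 10.55%.

10.55%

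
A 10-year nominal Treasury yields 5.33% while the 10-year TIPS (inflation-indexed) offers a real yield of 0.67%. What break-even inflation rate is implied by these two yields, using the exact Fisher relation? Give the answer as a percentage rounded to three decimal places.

4.629%

(1 + π) = (1 + i)/(1 + r) = 1.05330 / 1.00670 = 1.046290
Break-even inflation = 1.046290 − 1 → 4.629%.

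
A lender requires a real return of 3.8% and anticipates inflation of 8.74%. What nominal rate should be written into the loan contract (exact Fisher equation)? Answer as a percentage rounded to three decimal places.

(1 + i) = (1 + r)(1 + π) = 1.03800 × 1.08740 = 1.1287212
i = 1.1287212 − 1, so the required nominal rate is 12.872%.

12.872%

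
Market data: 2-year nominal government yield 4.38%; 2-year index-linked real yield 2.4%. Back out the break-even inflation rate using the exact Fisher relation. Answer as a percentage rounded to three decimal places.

(1 + π) = (1 + i)/(1 + r) = 1.04380 / 1.02400 = 1.019336
Break-even inflation = 1.019336 − 1 → 1.934%.

1.934%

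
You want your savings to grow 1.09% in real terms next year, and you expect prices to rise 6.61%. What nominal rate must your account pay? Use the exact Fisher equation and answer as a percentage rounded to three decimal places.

(1 + i) = (1 + r)(1 + π) = 1.01090 × 1.06610 = 1.07772049
i = 1.07772049 − 1, so the required nominal rate is 7.772%.

7.772%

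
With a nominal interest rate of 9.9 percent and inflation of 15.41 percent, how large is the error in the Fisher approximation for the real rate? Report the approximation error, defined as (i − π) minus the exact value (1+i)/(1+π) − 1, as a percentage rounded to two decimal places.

-0.74%

Approximate: r ≈ 9.900% − 15.410% = -5.5100%
Exact: (1 + 0.0990)/(1 + 0.1541) − 1 = -4.7743%
Error = -5.5100% − (-4.7743%) = -0.7357% → -0.74%.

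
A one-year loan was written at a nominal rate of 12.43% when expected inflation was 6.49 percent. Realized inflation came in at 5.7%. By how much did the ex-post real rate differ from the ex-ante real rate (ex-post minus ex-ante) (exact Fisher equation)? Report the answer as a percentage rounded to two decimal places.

0.79%

Ex-ante: (1 + 0.1243)/(1 + 0.0649) − 1 = 5.5780%
Ex-post: (1 + 0.1243)/(1 + 0.0570) − 1 = 6.3671%
Difference (ex-post − ex-ante) = 0.7891% → 0.79%.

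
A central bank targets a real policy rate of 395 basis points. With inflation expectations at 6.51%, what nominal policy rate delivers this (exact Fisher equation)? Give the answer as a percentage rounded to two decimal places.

10.72%

(1 + i) = (1 + r)(1 + π) = 1.03950 × 1.06510 = 1.10717145
i = 1.10717145 − 1, so the required nominal rate is 10.72%.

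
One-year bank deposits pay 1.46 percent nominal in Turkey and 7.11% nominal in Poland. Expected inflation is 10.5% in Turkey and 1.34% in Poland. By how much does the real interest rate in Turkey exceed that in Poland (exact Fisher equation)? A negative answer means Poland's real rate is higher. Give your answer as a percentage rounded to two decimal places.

-13.87%

Turkey: (1 + 0.0146)/(1 + 0.1050) − 1 = -8.1810%
Poland: (1 + 0.0711)/(1 + 0.0134) − 1 = 5.6937%
Differential = -8.1810% − 5.6937% = -13.8747% → -13.87%.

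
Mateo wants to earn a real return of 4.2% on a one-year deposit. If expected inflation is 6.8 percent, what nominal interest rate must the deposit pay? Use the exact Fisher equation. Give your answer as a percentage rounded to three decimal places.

11.286%

(1 + i) = (1 + r)(1 + π) = 1.04200 × 1.06800 = 1.112856
i = 1.112856 − 1, so the required nominal rate is 11.286%.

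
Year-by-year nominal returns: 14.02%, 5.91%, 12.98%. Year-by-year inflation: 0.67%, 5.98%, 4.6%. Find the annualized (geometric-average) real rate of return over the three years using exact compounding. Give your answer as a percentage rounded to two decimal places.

6.93%

Nominal growth factor = 1.1402 × 1.0591 × 1.1298 = 1.36433046
Price-level growth factor = 1.0067 × 1.0598 × 1.0460 = 1.11597809
Real growth factor = 1.36433046 / 1.11597809 = 1.22254233
Annualized real rate = 1.22254233^(1/3) − 1 = 6.9271% → 6.93%.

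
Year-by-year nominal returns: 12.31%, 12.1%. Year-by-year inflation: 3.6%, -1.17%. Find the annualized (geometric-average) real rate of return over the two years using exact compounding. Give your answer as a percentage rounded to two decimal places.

Compound the nominal returns: 1.1231 × 1.1210 = 1.25899510.
Compound inflation: 1.0360 × 0.9883 = 1.02387880.
Deflate: 1.25899510 / 1.02387880 = 1.22963294.
Annualized real rate = 1.22963294^(1/2) − 1 = 10.8888% → 10.89%.

10.89%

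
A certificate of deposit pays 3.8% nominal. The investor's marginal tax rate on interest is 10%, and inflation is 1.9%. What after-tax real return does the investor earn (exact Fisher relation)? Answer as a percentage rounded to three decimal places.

After-tax nominal return = 3.8% × (1 − 0.1) = 3.4200%.
1 + r = 1.03420 / 1.01900 = 1.014917
After-tax real rate = 1.014917 − 1 → 1.492%.

1.492%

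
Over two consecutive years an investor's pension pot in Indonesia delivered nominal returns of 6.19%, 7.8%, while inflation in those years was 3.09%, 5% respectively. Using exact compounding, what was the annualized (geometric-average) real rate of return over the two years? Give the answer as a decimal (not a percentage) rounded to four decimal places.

0.0284

Compound the nominal returns: 1.0619 × 1.0780 = 1.14472820.
Compound inflation: 1.0309 × 1.0500 = 1.08244500.
Deflate: 1.14472820 / 1.08244500 = 1.05753937.
Annualized real rate = 1.05753937^(1/2) − 1 = 2.8367% → 0.0284.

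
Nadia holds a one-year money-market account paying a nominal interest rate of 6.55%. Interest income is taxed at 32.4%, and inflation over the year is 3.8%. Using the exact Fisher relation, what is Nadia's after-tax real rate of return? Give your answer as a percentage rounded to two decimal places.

After-tax nominal return = 6.55% × (1 − 0.324) = 4.4278%.
1 + r = 1.044278 / 1.03800 = 1.006048
After-tax real rate = 1.006048 − 1 → 0.60%.

0.60%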